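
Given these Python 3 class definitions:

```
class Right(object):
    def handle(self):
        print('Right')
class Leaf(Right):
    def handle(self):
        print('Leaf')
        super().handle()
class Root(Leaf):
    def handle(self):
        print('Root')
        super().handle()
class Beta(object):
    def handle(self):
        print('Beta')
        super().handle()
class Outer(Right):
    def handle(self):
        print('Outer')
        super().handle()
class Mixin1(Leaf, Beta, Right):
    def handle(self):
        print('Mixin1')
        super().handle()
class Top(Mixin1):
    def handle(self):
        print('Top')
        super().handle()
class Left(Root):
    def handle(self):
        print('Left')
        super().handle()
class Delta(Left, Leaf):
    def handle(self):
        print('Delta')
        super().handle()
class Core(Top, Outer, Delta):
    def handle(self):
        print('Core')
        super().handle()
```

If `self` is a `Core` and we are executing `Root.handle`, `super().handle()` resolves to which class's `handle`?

Leaf

L[Core] = Core + merge(L[Top], L[Outer], L[Delta], [Top Outer Delta])
  take Top:  [Top Mixin1 Leaf Beta Right object] + [Outer Right object] + [Delta Left Root Leaf Right object] + [Top Outer Delta]
  take Mixin1:  [Mixin1 Leaf Beta Right object] + [Outer Right object] + [Delta Left Root Leaf Right object] + [Outer Delta]
  take Outer:  [Leaf Beta Right object] + [Outer Right object] + [Delta Left Root Leaf Right object] + [Outer Delta]
  take Delta:  [Leaf Beta Right object] + [Right object] + [Delta Left Root Leaf Right object] + [Delta]
  take Left:  [Leaf Beta Right object] + [Right object] + [Left Root Leaf Right object]
  take Root:  [Leaf Beta Right object] + [Right object] + [Root Leaf Right object]
  take Leaf:  [Leaf Beta Right object] + [Right object] + [Leaf Right object]
  take Beta:  [Beta Right object] + [Right object] + [Right object]
  take Right:  [Right object] + [Right object] + [Right object]
  take object:  [object] + [object] + [object]
MRO: Core Top Mixin1 Outer Delta Left Root Leaf Beta Right object
super() in Root.handle on a Core instance goes to the class after Root in Core's MRO: Leaf.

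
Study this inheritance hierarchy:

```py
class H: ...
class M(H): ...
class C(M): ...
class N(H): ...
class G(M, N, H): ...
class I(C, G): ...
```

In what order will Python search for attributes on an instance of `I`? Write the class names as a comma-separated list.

I, C, G, M, N, H, object

L[I] = I + merge(L[C], L[G], [C G])
  take C:  [C M H object] + [G M N H object] + [C G]
  take G:  [M H object] + [G M N H object] + [G]
  take M:  [M H object] + [M N H object]
  take N:  [H object] + [N H object]
  take H:  [H object] + [H object]
  take object:  [object] + [object]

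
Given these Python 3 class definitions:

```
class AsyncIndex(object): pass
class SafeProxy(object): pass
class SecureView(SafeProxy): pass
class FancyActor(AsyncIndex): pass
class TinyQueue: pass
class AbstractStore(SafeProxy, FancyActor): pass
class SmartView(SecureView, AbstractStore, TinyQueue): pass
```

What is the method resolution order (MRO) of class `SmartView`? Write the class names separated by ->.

SmartView -> SecureView -> AbstractStore -> SafeProxy -> FancyActor -> AsyncIndex -> TinyQueue -> object

L[SmartView] = SmartView + merge(L[SecureView], L[AbstractStore], L[TinyQueue], [SecureView AbstractStore TinyQueue])
  take SecureView:  [SecureView SafeProxy object] + [AbstractStore SafeProxy FancyActor AsyncIndex object] + [TinyQueue object] + [SecureView AbstractStore TinyQueue]
  take AbstractStore:  [SafeProxy object] + [AbstractStore SafeProxy FancyActor AsyncIndex object] + [TinyQueue object] + [AbstractStore TinyQueue]
  take SafeProxy:  [SafeProxy object] + [SafeProxy FancyActor AsyncIndex object] + [TinyQueue object] + [TinyQueue]
  take FancyActor:  [object] + [FancyActor AsyncIndex object] + [TinyQueue object] + [TinyQueue]
  take AsyncIndex:  [object] + [AsyncIndex object] + [TinyQueue object] + [TinyQueue]
  take TinyQueue:  [object] + [object] + [TinyQueue object] + [TinyQueue]
  take object:  [object] + [object] + [object]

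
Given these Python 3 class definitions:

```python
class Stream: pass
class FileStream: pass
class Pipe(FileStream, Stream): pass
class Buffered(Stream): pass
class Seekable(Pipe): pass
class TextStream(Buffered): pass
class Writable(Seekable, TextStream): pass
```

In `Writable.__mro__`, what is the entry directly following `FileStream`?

L[Writable] = Writable + merge(L[Seekable], L[TextStream], [Seekable TextStream])
  take Seekable:  [Seekable Pipe FileStream Stream object] + [TextStream Buffered Stream object] + [Seekable TextStream]
  take Pipe:  [Pipe FileStream Stream object] + [TextStream Buffered Stream object] + [TextStream]
  take FileStream:  [FileStream Stream object] + [TextStream Buffered Stream object] + [TextStream]
  take TextStream:  [Stream object] + [TextStream Buffered Stream object] + [TextStream]
  take Buffered:  [Stream object] + [Buffered Stream object]
  take Stream:  [Stream object] + [Stream object]
  take object:  [object] + [object]
MRO: Writable Seekable Pipe FileStream TextStream Buffered Stream object
FileStream is at position 3; next is TextStream.

TextStream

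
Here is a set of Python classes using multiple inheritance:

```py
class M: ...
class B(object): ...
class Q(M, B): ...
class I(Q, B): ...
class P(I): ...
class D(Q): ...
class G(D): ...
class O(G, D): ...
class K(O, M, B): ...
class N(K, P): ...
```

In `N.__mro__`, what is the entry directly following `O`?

G

L[N] = N + merge(L[K], L[P], [K P])
  take K:  [K O G D Q M B object] + [P I Q M B object] + [K P]
  take O:  [O G D Q M B object] + [P I Q M B object] + [P]
  take G:  [G D Q M B object] + [P I Q M B object] + [P]
  take D:  [D Q M B object] + [P I Q M B object] + [P]
  take P:  [Q M B object] + [P I Q M B object] + [P]
  take I:  [Q M B object] + [I Q M B object]
  take Q:  [Q M B object] + [Q M B object]
  take M:  [M B object] + [M B object]
  take B:  [B object] + [B object]
  take object:  [object] + [object]
MRO: N K O G D P I Q M B object
O is at position 2; next is G.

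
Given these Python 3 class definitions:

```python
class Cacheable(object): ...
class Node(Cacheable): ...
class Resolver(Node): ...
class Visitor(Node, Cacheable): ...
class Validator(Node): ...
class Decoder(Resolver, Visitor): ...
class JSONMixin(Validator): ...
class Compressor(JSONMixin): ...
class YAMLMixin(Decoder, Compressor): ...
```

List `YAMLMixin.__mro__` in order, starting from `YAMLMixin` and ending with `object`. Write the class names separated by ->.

L[YAMLMixin] = YAMLMixin + merge(L[Decoder], L[Compressor], [Decoder Compressor])
  take Decoder:  [Decoder Resolver Visitor Node Cacheable object] + [Compressor JSONMixin Validator Node Cacheable object] + [Decoder Compressor]
  take Resolver:  [Resolver Visitor Node Cacheable object] + [Compressor JSONMixin Validator Node Cacheable object] + [Compressor]
  take Visitor:  [Visitor Node Cacheable object] + [Compressor JSONMixin Validator Node Cacheable object] + [Compressor]
  take Compressor:  [Node Cacheable object] + [Compressor JSONMixin Validator Node Cacheable object] + [Compressor]
  take JSONMixin:  [Node Cacheable object] + [JSONMixin Validator Node Cacheable object]
  take Validator:  [Node Cacheable object] + [Validator Node Cacheable object]
  take Node:  [Node Cacheable object] + [Node Cacheable object]
  take Cacheable:  [Cacheable object] + [Cacheable object]
  take object:  [object] + [object]

YAMLMixin -> Decoder -> Resolver -> Visitor -> Compressor -> JSONMixin -> Validator -> Node -> Cacheable -> object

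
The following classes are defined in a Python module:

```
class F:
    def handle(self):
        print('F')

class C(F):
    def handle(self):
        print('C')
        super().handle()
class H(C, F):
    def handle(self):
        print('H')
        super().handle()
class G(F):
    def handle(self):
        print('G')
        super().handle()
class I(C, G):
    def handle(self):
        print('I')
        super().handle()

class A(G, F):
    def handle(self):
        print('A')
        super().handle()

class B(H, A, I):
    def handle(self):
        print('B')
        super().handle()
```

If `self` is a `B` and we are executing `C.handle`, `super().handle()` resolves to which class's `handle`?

G

L[B] = B + merge(L[H], L[A], L[I], [H A I])
  take H:  [H C F object] + [A G F object] + [I C G F object] + [H A I]
  take A:  [C F object] + [A G F object] + [I C G F object] + [A I]
  take I:  [C F object] + [G F object] + [I C G F object] + [I]
  take C:  [C F object] + [G F object] + [C G F object]
  take G:  [F object] + [G F object] + [G F object]
  take F:  [F object] + [F object] + [F object]
  take object:  [object] + [object] + [object]
MRO: B H A I C G F object
super() in C.handle on a B instance goes to the class after C in B's MRO: G.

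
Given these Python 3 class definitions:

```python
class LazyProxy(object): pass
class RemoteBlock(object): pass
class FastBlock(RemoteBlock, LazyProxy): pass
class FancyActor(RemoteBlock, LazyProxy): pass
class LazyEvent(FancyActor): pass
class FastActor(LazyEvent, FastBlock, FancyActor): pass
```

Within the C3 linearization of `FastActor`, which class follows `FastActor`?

LazyEvent

L[FastActor] = FastActor + merge(L[LazyEvent], L[FastBlock], L[FancyActor], [LazyEvent FastBlock FancyActor])
  take LazyEvent:  [LazyEvent FancyActor RemoteBlock LazyProxy object] + [FastBlock RemoteBlock LazyProxy object] + [FancyActor RemoteBlock LazyProxy object] + [LazyEvent FastBlock FancyActor]
  take FastBlock:  [FancyActor RemoteBlock LazyProxy object] + [FastBlock RemoteBlock LazyProxy object] + [FancyActor RemoteBlock LazyProxy object] + [FastBlock FancyActor]
  take FancyActor:  [FancyActor RemoteBlock LazyProxy object] + [RemoteBlock LazyProxy object] + [FancyActor RemoteBlock LazyProxy object] + [FancyActor]
  take RemoteBlock:  [RemoteBlock LazyProxy object] + [RemoteBlock LazyProxy object] + [RemoteBlock LazyProxy object]
  take LazyProxy:  [LazyProxy object] + [LazyProxy object] + [LazyProxy object]
  take object:  [object] + [object] + [object]
MRO: FastActor LazyEvent FastBlock FancyActor RemoteBlock LazyProxy object
FastActor is at position 0; next is LazyEvent.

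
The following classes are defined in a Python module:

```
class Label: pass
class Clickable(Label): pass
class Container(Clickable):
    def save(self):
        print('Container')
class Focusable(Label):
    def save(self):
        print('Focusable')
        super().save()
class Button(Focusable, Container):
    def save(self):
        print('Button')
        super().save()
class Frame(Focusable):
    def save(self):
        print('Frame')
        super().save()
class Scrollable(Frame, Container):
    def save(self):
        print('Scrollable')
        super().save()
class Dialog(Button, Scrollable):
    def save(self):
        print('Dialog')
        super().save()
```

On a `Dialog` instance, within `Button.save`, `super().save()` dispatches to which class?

Scrollable

L[Dialog] = Dialog + merge(L[Button], L[Scrollable], [Button Scrollable])
  take Button:  [Button Focusable Container Clickable Label object] + [Scrollable Frame Focusable Container Clickable Label object] + [Button Scrollable]
  take Scrollable:  [Focusable Container Clickable Label object] + [Scrollable Frame Focusable Container Clickable Label object] + [Scrollable]
  take Frame:  [Focusable Container Clickable Label object] + [Frame Focusable Container Clickable Label object]
  take Focusable:  [Focusable Container Clickable Label object] + [Focusable Container Clickable Label object]
  take Container:  [Container Clickable Label object] + [Container Clickable Label object]
  take Clickable:  [Clickable Label object] + [Clickable Label object]
  take Label:  [Label object] + [Label object]
  take object:  [object] + [object]
MRO: Dialog Button Scrollable Frame Focusable Container Clickable Label object
super() in Button.save on a Dialog instance goes to the class after Button in Dialog's MRO: Scrollable.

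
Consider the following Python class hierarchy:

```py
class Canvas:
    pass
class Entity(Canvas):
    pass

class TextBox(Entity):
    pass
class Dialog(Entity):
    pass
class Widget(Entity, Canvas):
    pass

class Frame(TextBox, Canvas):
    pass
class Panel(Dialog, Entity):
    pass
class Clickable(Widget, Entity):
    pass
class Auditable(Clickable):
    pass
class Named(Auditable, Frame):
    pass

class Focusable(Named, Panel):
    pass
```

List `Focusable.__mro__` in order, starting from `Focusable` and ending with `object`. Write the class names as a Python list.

L[Focusable] = Focusable + merge(L[Named], L[Panel], [Named Panel])
  take Named:  [Named Auditable Clickable Widget Frame TextBox Entity Canvas object] + [Panel Dialog Entity Canvas object] + [Named Panel]
  take Auditable:  [Auditable Clickable Widget Frame TextBox Entity Canvas object] + [Panel Dialog Entity Canvas object] + [Panel]
  take Clickable:  [Clickable Widget Frame TextBox Entity Canvas object] + [Panel Dialog Entity Canvas object] + [Panel]
  take Widget:  [Widget Frame TextBox Entity Canvas object] + [Panel Dialog Entity Canvas object] + [Panel]
  take Frame:  [Frame TextBox Entity Canvas object] + [Panel Dialog Entity Canvas object] + [Panel]
  take TextBox:  [TextBox Entity Canvas object] + [Panel Dialog Entity Canvas object] + [Panel]
  take Panel:  [Entity Canvas object] + [Panel Dialog Entity Canvas object] + [Panel]
  take Dialog:  [Entity Canvas object] + [Dialog Entity Canvas object]
  take Entity:  [Entity Canvas object] + [Entity Canvas object]
  take Canvas:  [Canvas object] + [Canvas object]
  take object:  [object] + [object]

[Focusable, Named, Auditable, Clickable, Widget, Frame, TextBox, Panel, Dialog, Entity, Canvas, object]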